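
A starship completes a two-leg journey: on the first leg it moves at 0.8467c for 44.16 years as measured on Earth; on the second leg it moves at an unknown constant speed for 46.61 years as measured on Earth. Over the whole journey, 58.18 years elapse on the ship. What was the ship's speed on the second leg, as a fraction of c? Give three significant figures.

β = 0.668

Leg 1: γ = 1/√(1 − 0.8467²) = 1/√0.2831 = 1.879; τ_1 = 44.16/1.879 = 23.50 years.
Leg 2: speed unknown; τ_2 = 46.61/γ_2.
Total proper time: 23.50 + τ_2 = 58.18, so τ_2 = 58.18 − 23.50 = 34.68 years.
γ_2 = 46.61/34.68 = 1.344; β = √(1 − 1/γ²) = √0.4463.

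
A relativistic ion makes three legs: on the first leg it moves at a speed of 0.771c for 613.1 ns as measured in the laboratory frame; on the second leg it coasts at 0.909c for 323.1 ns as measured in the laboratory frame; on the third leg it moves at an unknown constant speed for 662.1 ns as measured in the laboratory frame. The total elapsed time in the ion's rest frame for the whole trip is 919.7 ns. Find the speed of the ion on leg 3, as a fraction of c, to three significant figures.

Leg 1: γ = 1/√(1 − 0.771²) = 1/√0.4056 = 1.570; τ_1 = 613.1/1.570 = 390.4 ns.
Leg 2: γ = 1/√(1 − 0.909²) = 1/√0.1737 = 2.399; τ_2 = 323.1/2.399 = 134.7 ns.
Leg 3: speed unknown; τ_3 = 662.1/γ_3.
Total proper time: 390.4 + 134.7 + τ_3 = 919.7, so τ_3 = 919.7 − 525.1 = 394.6 ns.
γ_3 = 662.1/394.6 = 1.678; β = √(1 − 1/γ²) = √0.6448.

β = 0.803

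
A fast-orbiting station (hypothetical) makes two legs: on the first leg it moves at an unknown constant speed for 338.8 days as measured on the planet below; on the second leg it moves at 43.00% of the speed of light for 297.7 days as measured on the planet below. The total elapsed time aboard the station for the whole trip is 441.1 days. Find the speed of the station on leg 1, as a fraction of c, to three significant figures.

β = 0.861

Leg 1: speed unknown; τ_1 = 338.8/γ_1.
Leg 2: β = 0.4300; γ = 1/√(1 − 0.4300²) = 1/√0.8151 = 1.108; τ_2 = 297.7/1.108 = 268.8 days.
Total proper time: τ_1 + 268.8 = 441.1, so τ_1 = 441.1 − 268.8 = 172.3 days.
γ_1 = 338.8/172.3 = 1.966; β = √(1 − 1/γ²) = √0.7413.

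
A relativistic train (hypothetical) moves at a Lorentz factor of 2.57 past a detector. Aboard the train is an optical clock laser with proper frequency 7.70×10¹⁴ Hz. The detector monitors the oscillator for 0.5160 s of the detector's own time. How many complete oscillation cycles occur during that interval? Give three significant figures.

γ = 2.57
During 0.5160 s of lab time, the oscillator's proper time advances by τ = Δt/γ = 0.5160/2.570 = 0.2008 s = 2.008×10⁻¹ s.
N = f × τ = 7.70×10¹⁴ × 2.008×10⁻¹ = 1.546×10¹⁴.

N = 1.55×10¹⁴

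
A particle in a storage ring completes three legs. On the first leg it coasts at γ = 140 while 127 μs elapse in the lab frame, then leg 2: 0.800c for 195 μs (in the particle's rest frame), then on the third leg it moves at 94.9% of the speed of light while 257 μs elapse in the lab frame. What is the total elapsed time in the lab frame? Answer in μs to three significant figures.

Leg 1: 127 μs is already measured in the lab frame.
Leg 2: γ = 1/√(1 − 0.800²) = 5/3 ≈ 1.667; Δt_2 = 1.667 × 195 = 325.0 μs.
Leg 3: 257 μs is already measured in the lab frame.
Total: 127.0 + 325.0 + 257.0 μs.

Δt = 709 μs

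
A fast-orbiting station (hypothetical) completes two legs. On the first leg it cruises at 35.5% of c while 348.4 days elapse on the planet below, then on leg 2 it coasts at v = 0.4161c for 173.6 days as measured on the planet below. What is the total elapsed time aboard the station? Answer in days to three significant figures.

Leg 1: β = 0.355; γ = 1/√(1 − 0.355²) = 1/√0.8740 = 1.070; τ_1 = 348.4/1.070 = 325.7 days.
Leg 2: γ = 1/√(1 − 0.4161²) = 1/√0.8269 = 1.100; τ_2 = 173.6/1.100 = 157.9 days.
Total: 325.7 + 157.9 days.

τ = 484 days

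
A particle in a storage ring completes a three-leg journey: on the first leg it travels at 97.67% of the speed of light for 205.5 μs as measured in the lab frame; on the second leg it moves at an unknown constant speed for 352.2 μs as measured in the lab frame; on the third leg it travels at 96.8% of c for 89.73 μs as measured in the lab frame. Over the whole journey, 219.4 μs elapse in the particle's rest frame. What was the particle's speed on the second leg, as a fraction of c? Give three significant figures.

Leg 1: β = 0.9767; γ = 1/√(1 − 0.9767²) = 1/√0.04606 = 4.660; τ_1 = 205.5/4.660 = 44.10 μs.
Leg 2: speed unknown; τ_2 = 352.2/γ_2.
Leg 3: β = 0.968; γ = 1/√(1 − 0.968²) = 1/√0.06298 = 3.985; τ_3 = 89.73/3.985 = 22.52 μs.
Total proper time: 44.10 + τ_2 + 22.52 = 219.4, so τ_2 = 219.4 − 66.62 = 152.8 μs.
γ_2 = 352.2/152.8 = 2.305; β = √(1 − 1/γ²) = √0.8118.

β = 0.901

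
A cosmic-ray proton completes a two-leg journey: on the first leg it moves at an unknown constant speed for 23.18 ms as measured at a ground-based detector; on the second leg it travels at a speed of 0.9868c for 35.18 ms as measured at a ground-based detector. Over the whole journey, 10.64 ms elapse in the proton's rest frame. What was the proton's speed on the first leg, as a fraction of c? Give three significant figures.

Leg 1: speed unknown; τ_1 = 23.18/γ_1.
Leg 2: γ = 1/√(1 − 0.9868²) = 1/√0.02623 = 6.175; τ_2 = 35.18/6.175 = 5.697 ms.
Total proper time: τ_1 + 5.697 = 10.64, so τ_1 = 10.64 − 5.697 = 4.943 ms.
γ_1 = 23.18/4.943 = 4.690; β = √(1 − 1/γ²) = √0.9545.

β = 0.977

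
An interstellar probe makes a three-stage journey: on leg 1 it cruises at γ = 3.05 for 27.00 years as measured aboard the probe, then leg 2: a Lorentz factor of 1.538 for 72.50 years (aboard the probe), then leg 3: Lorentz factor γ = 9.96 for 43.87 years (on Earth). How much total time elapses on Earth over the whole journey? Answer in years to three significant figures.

Leg 1: γ = 3.05; Δt_1 = 3.050 × 27.00 = 82.35 years.
Leg 2: γ = 1.538; Δt_2 = 1.538 × 72.50 = 111.5 years.
Leg 3: 43.87 years is already measured on Earth.
Total: 82.35 + 111.5 + 43.87 years.

Δt = 238 years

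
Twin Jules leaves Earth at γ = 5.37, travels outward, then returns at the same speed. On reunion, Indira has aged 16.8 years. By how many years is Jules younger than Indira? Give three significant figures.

Δt − τ = 13.7 years

γ = 5.37
Jules's elapsed proper time: τ = 16.8/5.370 = 3.128 years.
Age gap = Δt − τ = 16.8 − 3.128 years.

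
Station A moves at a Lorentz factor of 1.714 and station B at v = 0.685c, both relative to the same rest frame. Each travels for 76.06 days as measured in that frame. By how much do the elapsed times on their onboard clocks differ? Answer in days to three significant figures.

|τ_A − τ_B| = 11.0 days

A: γ = 1.714; τ_A = 76.06/1.714 = 44.38 days.
B: γ = 1/√(1 − 0.685²) = 1/√0.5308 = 1.373; τ_B = 76.06/1.373 = 55.41 days.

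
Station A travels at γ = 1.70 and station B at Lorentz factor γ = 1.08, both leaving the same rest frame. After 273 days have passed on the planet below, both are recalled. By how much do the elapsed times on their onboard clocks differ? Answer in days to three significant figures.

|τ_A − τ_B| = 92.2 days

A: γ = 1.70; τ_A = 273/1.700 = 160.6 days.
B: γ = 1.08; τ_B = 273/1.080 = 252.8 days.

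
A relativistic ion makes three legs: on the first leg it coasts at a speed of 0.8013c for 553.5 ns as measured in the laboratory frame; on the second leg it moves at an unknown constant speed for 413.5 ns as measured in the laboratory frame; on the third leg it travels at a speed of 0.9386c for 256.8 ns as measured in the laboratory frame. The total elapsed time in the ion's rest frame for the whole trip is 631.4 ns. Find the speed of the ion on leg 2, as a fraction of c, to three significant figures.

β = 0.859

Leg 1: γ = 1/√(1 − 0.8013²) = 1/√0.3579 = 1.672; τ_1 = 553.5/1.672 = 331.1 ns.
Leg 2: speed unknown; τ_2 = 413.5/γ_2.
Leg 3: γ = 1/√(1 − 0.9386²) = 1/√0.1190 = 2.898; τ_3 = 256.8/2.898 = 88.60 ns.
Total proper time: 331.1 + τ_2 + 88.60 = 631.4, so τ_2 = 631.4 − 419.7 = 211.7 ns.
γ_2 = 413.5/211.7 = 1.954; β = √(1 − 1/γ²) = √0.7380.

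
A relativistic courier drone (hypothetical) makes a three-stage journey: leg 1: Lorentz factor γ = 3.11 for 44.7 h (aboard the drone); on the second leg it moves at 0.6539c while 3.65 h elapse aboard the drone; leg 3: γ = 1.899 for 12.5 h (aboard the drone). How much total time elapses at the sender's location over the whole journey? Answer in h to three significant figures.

Leg 1: γ = 3.11; Δt_1 = 3.110 × 44.7 = 139.0 h.
Leg 2: γ = 1/√(1 − 0.6539²) = 1/√0.5724 = 1.322; Δt_2 = 1.322 × 3.65 = 4.824 h.
Leg 3: γ = 1.899; Δt_3 = 1.899 × 12.5 = 23.74 h.
Total: 139.0 + 4.824 + 23.74 h.

Δt = 168 h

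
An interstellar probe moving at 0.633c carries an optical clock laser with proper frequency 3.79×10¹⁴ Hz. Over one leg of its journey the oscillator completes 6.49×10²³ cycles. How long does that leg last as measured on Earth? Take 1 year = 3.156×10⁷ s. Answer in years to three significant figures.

Δt = 70.1 years

γ = 1/√(1 − 0.633²) = 1/√0.5993 = 1.292
Proper time for N cycles: τ = N/f = 6.49×10²³/(3.79×10¹⁴) = 1.712×10⁹ s = 54.26 years.
Lab-frame duration Δt = γτ = 1.292 × 54.26 = 70.09 years.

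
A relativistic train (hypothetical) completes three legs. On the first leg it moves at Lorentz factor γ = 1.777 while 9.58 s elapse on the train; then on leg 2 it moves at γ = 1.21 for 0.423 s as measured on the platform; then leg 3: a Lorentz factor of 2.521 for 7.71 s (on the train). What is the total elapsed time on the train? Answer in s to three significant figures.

τ = 17.6 s

Leg 1: 9.58 s is already measured on the train.
Leg 2: γ = 1.21; τ_2 = 0.423/1.210 = 0.3496 s.
Leg 3: 7.71 s is already measured on the train.
Total: 9.580 + 0.3496 + 7.710 s.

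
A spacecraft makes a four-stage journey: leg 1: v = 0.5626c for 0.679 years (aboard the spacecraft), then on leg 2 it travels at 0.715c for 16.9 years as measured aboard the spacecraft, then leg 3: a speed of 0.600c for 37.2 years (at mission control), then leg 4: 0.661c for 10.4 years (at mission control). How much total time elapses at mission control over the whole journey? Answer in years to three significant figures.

Leg 1: γ = 1/√(1 − 0.5626²) = 1/√0.6835 = 1.210; Δt_1 = 1.210 × 0.679 = 0.8213 years.
Leg 2: γ = 1/√(1 − 0.715²) = 1/√0.4888 = 1.430; Δt_2 = 1.430 × 16.9 = 24.17 years.
Leg 3: 37.2 years is already measured at mission control.
Leg 4: 10.4 years is already measured at mission control.
Total: 0.8213 + 24.17 + 37.20 + 10.40 years.

Δt = 72.6 years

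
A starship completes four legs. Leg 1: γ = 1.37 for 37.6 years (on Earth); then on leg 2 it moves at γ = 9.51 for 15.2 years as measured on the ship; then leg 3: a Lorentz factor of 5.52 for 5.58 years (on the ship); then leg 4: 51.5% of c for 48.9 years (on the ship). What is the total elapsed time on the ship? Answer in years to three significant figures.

τ = 97.1 years

Leg 1: γ = 1.37; τ_1 = 37.6/1.370 = 27.45 years.
Leg 2: 15.2 years is already measured on the ship.
Leg 3: 5.58 years is already measured on the ship.
Leg 4: 48.9 years is already measured on the ship.
Total: 27.45 + 15.20 + 5.580 + 48.90 years.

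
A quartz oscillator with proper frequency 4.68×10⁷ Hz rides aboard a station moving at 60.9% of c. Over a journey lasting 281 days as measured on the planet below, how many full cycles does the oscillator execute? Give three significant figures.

N = 9.01×10¹⁴

β = 0.609; γ = 1/√(1 − 0.609²) = 1/√0.6291 = 1.261
The oscillator's own cycle count is N = f × τ where τ is the proper time aboard the station. τ = Δt/γ = 281/1.261 = 222.9 days = 1.926×10⁷ s.
N = 4.68×10⁷ × 1.926×10⁷ = 9.012×10¹⁴.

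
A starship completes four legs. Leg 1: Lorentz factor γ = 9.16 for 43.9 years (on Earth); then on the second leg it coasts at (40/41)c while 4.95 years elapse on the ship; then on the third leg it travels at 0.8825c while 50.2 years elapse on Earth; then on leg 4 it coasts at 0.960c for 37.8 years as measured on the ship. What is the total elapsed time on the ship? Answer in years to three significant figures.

τ = 71.2 years

Leg 1: γ = 9.16; τ_1 = 43.9/9.160 = 4.793 years.
Leg 2: 4.95 years is already measured on the ship.
Leg 3: γ = 1/√(1 − 0.8825²) = 1/√0.2212 = 2.126; τ_3 = 50.2/2.126 = 23.61 years.
Leg 4: 37.8 years is already measured on the ship.
Total: 4.793 + 4.950 + 23.61 + 37.80 years.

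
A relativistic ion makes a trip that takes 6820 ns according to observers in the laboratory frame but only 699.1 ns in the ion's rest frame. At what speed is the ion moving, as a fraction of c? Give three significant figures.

The proper time is measured in the ion's rest frame (both events occur at the ion's location); Δt is measured in the laboratory frame. γ = Δt/τ = 6820/699.1 = 9.755.
β = √(1 − 1/γ²) = √(1 − 0.01051) = √0.9895

v = 0.995c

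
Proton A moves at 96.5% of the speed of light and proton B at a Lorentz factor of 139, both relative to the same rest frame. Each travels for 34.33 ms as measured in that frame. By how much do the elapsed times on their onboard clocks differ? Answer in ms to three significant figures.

A: β = 0.965; γ = 1/√(1 − 0.965²) = 1/√0.06878 = 3.813; τ_A = 34.33/3.813 = 9.003 ms.
B: γ = 139; τ_B = 34.33/139.0 = 0.2470 ms.

|τ_A − τ_B| = 8.76 ms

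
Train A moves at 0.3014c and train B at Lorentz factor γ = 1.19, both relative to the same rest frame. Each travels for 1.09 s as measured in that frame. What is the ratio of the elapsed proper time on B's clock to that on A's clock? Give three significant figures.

A: γ = 1/√(1 − 0.3014²) = 1/√0.9092 = 1.049. B: γ = 1.19.
τ_A/τ_B = γ_B/γ_A = 1.190/1.049 = 1.135, so τ_B/τ_A = 0.8813.

τ_B/τ_A = 0.881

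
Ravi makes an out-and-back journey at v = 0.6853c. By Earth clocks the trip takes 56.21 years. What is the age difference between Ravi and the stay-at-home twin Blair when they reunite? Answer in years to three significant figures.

γ = 1/√(1 − 0.6853²) = 1/√0.5304 = 1.373
Ravi's elapsed proper time: τ = 56.21/1.373 = 40.94 years.
Age gap = Δt − τ = 56.21 − 40.94 years.

Δt − τ = 15.3 years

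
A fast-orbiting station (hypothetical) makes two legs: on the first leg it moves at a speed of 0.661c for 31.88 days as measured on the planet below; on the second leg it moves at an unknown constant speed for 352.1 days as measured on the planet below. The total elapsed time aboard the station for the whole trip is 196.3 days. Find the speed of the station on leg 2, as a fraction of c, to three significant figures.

β = 0.872

Leg 1: γ = 1/√(1 − 0.661²) = 1/√0.5631 = 1.333; τ_1 = 31.88/1.333 = 23.92 days.
Leg 2: speed unknown; τ_2 = 352.1/γ_2.
Total proper time: 23.92 + τ_2 = 196.3, so τ_2 = 196.3 − 23.92 = 172.4 days.
γ_2 = 352.1/172.4 = 2.043; β = √(1 − 1/γ²) = √0.7603.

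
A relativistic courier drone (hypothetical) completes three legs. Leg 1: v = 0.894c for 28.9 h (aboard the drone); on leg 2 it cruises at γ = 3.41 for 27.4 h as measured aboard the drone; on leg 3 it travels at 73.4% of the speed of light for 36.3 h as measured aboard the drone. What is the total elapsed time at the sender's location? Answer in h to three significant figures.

Δt = 211 h

Leg 1: γ = 1/√(1 − 0.894²) = 1/√0.2008 = 2.232; Δt_1 = 2.232 × 28.9 = 64.50 h.
Leg 2: γ = 3.41; Δt_2 = 3.410 × 27.4 = 93.43 h.
Leg 3: β = 0.734; γ = 1/√(1 − 0.734²) = 1/√0.4612 = 1.472; Δt_3 = 1.472 × 36.3 = 53.45 h.
Total: 64.50 + 93.43 + 53.45 h.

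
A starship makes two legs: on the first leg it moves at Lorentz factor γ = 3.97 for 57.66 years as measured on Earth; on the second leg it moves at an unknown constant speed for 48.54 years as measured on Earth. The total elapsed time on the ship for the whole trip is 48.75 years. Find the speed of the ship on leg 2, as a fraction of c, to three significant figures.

β = 0.709

Leg 1: γ = 3.97; τ_1 = 57.66/3.970 = 14.52 years.
Leg 2: speed unknown; τ_2 = 48.54/γ_2.
Total proper time: 14.52 + τ_2 = 48.75, so τ_2 = 48.75 − 14.52 = 34.23 years.
γ_2 = 48.54/34.23 = 1.418; β = √(1 − 1/γ²) = √0.5028.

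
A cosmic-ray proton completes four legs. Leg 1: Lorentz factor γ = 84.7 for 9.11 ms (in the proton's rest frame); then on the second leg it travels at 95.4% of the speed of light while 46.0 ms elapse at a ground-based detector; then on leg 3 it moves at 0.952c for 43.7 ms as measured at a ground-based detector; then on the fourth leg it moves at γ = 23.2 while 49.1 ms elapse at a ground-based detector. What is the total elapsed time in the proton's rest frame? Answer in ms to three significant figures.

τ = 38.4 ms

Leg 1: 9.11 ms is already measured in the proton's rest frame.
Leg 2: β = 0.954; γ = 1/√(1 − 0.954²) = 1/√0.08988 = 3.335; τ_2 = 46.0/3.335 = 13.79 ms.
Leg 3: γ = 1/√(1 − 0.952²) = 1/√0.09370 = 3.267; τ_3 = 43.7/3.267 = 13.38 ms.
Leg 4: γ = 23.2; τ_4 = 49.1/23.20 = 2.116 ms.
Total: 9.110 + 13.79 + 13.38 + 2.116 ms.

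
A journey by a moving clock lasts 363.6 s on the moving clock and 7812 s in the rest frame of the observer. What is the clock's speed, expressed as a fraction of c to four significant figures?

v = 0.9989c

The proper time is measured on the moving clock (both events occur at the clock's location); Δt is measured in the rest frame of the observer. γ = Δt/τ = 7812/363.6 = 21.49.
β = √(1 − 1/γ²) = √(1 − 0.002166) = √0.9978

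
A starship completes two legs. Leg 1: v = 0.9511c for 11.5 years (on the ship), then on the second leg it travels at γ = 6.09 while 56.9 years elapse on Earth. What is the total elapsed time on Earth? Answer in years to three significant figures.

Leg 1: γ = 1/√(1 − 0.9511²) = 1/√0.09541 = 3.237; Δt_1 = 3.237 × 11.5 = 37.23 years.
Leg 2: 56.9 years is already measured on Earth.
Total: 37.23 + 56.90 years.

Δt = 94.1 years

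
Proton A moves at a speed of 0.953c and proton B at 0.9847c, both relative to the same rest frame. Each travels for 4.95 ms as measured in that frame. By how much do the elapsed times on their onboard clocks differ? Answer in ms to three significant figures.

|τ_A − τ_B| = 0.637 ms

A: γ = 1/√(1 − 0.953²) = 1/√0.09179 = 3.301; τ_A = 4.95/3.301 = 1.500 ms.
B: γ = 1/√(1 − 0.9847²) = 1/√0.03037 = 5.739; τ_B = 4.95/5.739 = 0.8626 ms.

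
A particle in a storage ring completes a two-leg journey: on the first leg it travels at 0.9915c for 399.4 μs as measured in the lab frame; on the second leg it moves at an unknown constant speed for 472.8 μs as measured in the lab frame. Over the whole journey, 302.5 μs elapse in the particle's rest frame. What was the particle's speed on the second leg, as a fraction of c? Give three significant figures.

Leg 1: γ = 1/√(1 − 0.9915²) = 1/√0.01693 = 7.686; τ_1 = 399.4/7.686 = 51.96 μs.
Leg 2: speed unknown; τ_2 = 472.8/γ_2.
Total proper time: 51.96 + τ_2 = 302.5, so τ_2 = 302.5 − 51.96 = 250.5 μs.
γ_2 = 472.8/250.5 = 1.887; β = √(1 − 1/γ²) = √0.7192.

β = 0.848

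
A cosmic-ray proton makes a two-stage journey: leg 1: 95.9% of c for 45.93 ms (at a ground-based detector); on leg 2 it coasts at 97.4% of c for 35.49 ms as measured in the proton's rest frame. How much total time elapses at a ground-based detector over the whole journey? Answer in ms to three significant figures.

Leg 1: 45.93 ms is already measured at a ground-based detector.
Leg 2: β = 0.974; γ = 1/√(1 − 0.974²) = 1/√0.05132 = 4.414; Δt_2 = 4.414 × 35.49 = 156.7 ms.
Total: 45.93 + 156.7 ms.

Δt = 203 ms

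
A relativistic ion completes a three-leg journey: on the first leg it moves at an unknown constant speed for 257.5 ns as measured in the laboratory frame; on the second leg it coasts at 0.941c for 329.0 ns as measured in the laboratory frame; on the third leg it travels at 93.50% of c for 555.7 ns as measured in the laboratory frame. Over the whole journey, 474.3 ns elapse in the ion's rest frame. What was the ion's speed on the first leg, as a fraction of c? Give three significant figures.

Leg 1: speed unknown; τ_1 = 257.5/γ_1.
Leg 2: γ = 1/√(1 − 0.941²) = 1/√0.1145 = 2.955; τ_2 = 329.0/2.955 = 111.3 ns.
Leg 3: β = 0.9350; γ = 1/√(1 − 0.9350²) = 1/√0.1258 = 2.820; τ_3 = 555.7/2.820 = 197.1 ns.
Total proper time: τ_1 + 111.3 + 197.1 = 474.3, so τ_1 = 474.3 − 308.4 = 165.9 ns.
γ_1 = 257.5/165.9 = 1.552; β = √(1 − 1/γ²) = √0.5850.

β = 0.765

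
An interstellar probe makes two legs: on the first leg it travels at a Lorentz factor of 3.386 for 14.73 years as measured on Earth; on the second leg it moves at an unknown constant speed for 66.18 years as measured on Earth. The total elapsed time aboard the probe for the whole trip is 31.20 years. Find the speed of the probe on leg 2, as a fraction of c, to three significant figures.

Leg 1: γ = 3.386; τ_1 = 14.73/3.386 = 4.350 years.
Leg 2: speed unknown; τ_2 = 66.18/γ_2.
Total proper time: 4.350 + τ_2 = 31.20, so τ_2 = 31.20 − 4.350 = 26.85 years.
γ_2 = 66.18/26.85 = 2.465; β = √(1 − 1/γ²) = √0.8354.

β = 0.914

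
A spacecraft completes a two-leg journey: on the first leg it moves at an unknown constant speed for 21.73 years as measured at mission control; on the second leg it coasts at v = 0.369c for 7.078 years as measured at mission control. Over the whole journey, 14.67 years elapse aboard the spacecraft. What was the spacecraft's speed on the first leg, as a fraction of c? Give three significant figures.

Leg 1: speed unknown; τ_1 = 21.73/γ_1.
Leg 2: γ = 1/√(1 − 0.369²) = 1/√0.8638 = 1.076; τ_2 = 7.078/1.076 = 6.579 years.
Total proper time: τ_1 + 6.579 = 14.67, so τ_1 = 14.67 − 6.579 = 8.091 years.
γ_1 = 21.73/8.091 = 2.686; β = √(1 − 1/γ²) = √0.8613.

β = 0.928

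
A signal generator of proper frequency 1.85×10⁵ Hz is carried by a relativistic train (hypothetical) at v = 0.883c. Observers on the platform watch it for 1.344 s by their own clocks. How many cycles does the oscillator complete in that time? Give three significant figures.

N = 1.17×10⁵

γ = 1/√(1 − 0.883²) = 1/√0.2203 = 2.131
During 1.344 s of lab time, the oscillator's proper time advances by τ = Δt/γ = 1.344/2.131 = 0.6308 s = 6.308×10⁻¹ s.
N = f × τ = 1.85×10⁵ × 6.308×10⁻¹ = 1.167×10⁵.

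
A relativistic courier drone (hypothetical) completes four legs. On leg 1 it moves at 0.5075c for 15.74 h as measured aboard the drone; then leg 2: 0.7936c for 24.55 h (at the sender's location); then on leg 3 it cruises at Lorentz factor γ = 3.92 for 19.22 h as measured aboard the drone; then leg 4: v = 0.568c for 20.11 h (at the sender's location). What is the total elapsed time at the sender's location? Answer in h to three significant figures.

Δt = 138 h

Leg 1: γ = 1/√(1 − 0.5075²) = 1/√0.7424 = 1.161; Δt_1 = 1.161 × 15.74 = 18.27 h.
Leg 2: 24.55 h is already measured at the sender's location.
Leg 3: γ = 3.92; Δt_3 = 3.920 × 19.22 = 75.34 h.
Leg 4: 20.11 h is already measured at the sender's location.
Total: 18.27 + 24.55 + 75.34 + 20.11 h.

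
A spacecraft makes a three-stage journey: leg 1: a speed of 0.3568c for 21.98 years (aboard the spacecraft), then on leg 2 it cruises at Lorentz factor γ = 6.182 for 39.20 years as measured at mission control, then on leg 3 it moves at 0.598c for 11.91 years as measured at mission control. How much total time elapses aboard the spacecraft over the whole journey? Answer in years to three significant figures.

τ = 37.9 years

Leg 1: 21.98 years is already measured aboard the spacecraft.
Leg 2: γ = 6.182; τ_2 = 39.20/6.182 = 6.341 years.
Leg 3: γ = 1/√(1 − 0.598²) = 1/√0.6424 = 1.248; τ_3 = 11.91/1.248 = 9.546 years.
Total: 21.98 + 6.341 + 9.546 years.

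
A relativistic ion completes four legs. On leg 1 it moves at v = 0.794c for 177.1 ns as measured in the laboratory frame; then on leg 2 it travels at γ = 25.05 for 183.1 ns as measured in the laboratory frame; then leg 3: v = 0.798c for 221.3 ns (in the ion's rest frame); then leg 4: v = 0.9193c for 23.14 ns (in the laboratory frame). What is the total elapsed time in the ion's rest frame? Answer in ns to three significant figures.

τ = 345 ns

Leg 1: γ = 1/√(1 − 0.794²) = 1/√0.3696 = 1.645; τ_1 = 177.1/1.645 = 107.7 ns.
Leg 2: γ = 25.05; τ_2 = 183.1/25.05 = 7.309 ns.
Leg 3: 221.3 ns is already measured in the ion's rest frame.
Leg 4: γ = 1/√(1 − 0.9193²) = 1/√0.1549 = 2.541; τ_4 = 23.14/2.541 = 9.107 ns.
Total: 107.7 + 7.309 + 221.3 + 9.107 ns.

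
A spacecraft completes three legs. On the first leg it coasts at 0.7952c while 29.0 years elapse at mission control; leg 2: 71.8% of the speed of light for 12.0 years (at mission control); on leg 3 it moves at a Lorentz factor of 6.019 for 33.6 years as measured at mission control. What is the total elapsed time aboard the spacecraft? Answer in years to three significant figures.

Leg 1: γ = 1/√(1 − 0.7952²) = 1/√0.3677 = 1.649; τ_1 = 29.0/1.649 = 17.58 years.
Leg 2: β = 0.718; γ = 1/√(1 − 0.718²) = 1/√0.4845 = 1.437; τ_2 = 12.0/1.437 = 8.353 years.
Leg 3: γ = 6.019; τ_3 = 33.6/6.019 = 5.582 years.
Total: 17.58 + 8.353 + 5.582 years.

τ = 31.5 years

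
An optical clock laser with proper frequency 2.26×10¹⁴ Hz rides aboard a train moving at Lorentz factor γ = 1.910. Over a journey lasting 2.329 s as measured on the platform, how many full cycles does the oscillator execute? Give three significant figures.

γ = 1.910
The oscillator's own cycle count is N = f × τ where τ is the proper time on the train. τ = Δt/γ = 2.329/1.910 = 1.219 s = 1.219×10⁰ s.
N = 2.26×10¹⁴ × 1.219×10⁰ = 2.756×10¹⁴.

N = 2.76×10¹⁴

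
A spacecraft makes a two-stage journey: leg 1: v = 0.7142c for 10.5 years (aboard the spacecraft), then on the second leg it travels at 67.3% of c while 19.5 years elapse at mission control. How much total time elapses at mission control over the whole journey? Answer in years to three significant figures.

Δt = 34.5 years

Leg 1: γ = 1/√(1 − 0.7142²) = 1/√0.4899 = 1.429; Δt_1 = 1.429 × 10.5 = 15.00 years.
Leg 2: 19.5 years is already measured at mission control.
Total: 15.00 + 19.50 years.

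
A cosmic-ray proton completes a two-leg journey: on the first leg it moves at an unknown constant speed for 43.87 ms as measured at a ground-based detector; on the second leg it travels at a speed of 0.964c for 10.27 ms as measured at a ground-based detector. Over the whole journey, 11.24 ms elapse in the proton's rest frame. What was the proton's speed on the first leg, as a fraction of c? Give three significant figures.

Leg 1: speed unknown; τ_1 = 43.87/γ_1.
Leg 2: γ = 1/√(1 − 0.964²) = 1/√0.07070 = 3.761; τ_2 = 10.27/3.761 = 2.731 ms.
Total proper time: τ_1 + 2.731 = 11.24, so τ_1 = 11.24 − 2.731 = 8.509 ms.
γ_1 = 43.87/8.509 = 5.156; β = √(1 − 1/γ²) = √0.9624.

β = 0.981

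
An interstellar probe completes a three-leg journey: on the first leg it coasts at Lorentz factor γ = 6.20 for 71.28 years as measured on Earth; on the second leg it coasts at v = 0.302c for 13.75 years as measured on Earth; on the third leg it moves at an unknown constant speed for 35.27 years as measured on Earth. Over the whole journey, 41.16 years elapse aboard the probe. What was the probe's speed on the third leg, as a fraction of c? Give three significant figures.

Leg 1: γ = 6.20; τ_1 = 71.28/6.200 = 11.50 years.
Leg 2: γ = 1/√(1 − 0.302²) = 1/√0.9088 = 1.049; τ_2 = 13.75/1.049 = 13.11 years.
Leg 3: speed unknown; τ_3 = 35.27/γ_3.
Total proper time: 11.50 + 13.11 + τ_3 = 41.16, so τ_3 = 41.16 − 24.60 = 16.56 years.
γ_3 = 35.27/16.56 = 2.130; β = √(1 − 1/γ²) = √0.7797.

β = 0.883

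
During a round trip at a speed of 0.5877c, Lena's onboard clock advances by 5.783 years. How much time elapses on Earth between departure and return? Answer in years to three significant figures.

γ = 1/√(1 − 0.5877²) = 1/√0.6546 = 1.236
Earth-frame duration is the dilated interval: Δt = γτ = 1.236 × 5.783 years.

Δt = 7.15 years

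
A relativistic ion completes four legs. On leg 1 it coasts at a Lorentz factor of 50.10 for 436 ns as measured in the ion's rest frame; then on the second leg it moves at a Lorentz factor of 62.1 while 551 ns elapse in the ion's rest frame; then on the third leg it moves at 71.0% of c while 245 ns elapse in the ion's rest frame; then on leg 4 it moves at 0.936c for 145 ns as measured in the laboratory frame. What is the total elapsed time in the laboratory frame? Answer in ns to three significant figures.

Leg 1: γ = 50.10; Δt_1 = 50.10 × 436 = 2.184×10⁴ ns.
Leg 2: γ = 62.1; Δt_2 = 62.10 × 551 = 3.422×10⁴ ns.
Leg 3: β = 0.710; γ = 1/√(1 − 0.710²) = 1/√0.4959 = 1.420; Δt_3 = 1.420 × 245 = 347.9 ns.
Leg 4: 145 ns is already measured in the laboratory frame.
Total: 2.184×10⁴ + 3.422×10⁴ + 347.9 + 145.0 ns.

Δt = 5.66×10⁴ ns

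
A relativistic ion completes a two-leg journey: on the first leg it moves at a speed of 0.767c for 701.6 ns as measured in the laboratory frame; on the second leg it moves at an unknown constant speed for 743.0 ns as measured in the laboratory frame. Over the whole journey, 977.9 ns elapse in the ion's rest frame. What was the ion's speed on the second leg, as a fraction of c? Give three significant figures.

β = 0.704

Leg 1: γ = 1/√(1 − 0.767²) = 1/√0.4117 = 1.558; τ_1 = 701.6/1.558 = 450.2 ns.
Leg 2: speed unknown; τ_2 = 743.0/γ_2.
Total proper time: 450.2 + τ_2 = 977.9, so τ_2 = 977.9 − 450.2 = 527.7 ns.
γ_2 = 743.0/527.7 = 1.408; β = √(1 − 1/γ²) = √0.4955.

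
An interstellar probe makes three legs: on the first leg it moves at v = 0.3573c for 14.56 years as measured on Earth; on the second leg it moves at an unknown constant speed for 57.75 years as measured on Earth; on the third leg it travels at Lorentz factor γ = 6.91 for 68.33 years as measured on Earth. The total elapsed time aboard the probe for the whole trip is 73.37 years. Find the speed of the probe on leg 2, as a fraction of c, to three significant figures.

β = 0.504

Leg 1: γ = 1/√(1 − 0.3573²) = 1/√0.8723 = 1.071; τ_1 = 14.56/1.071 = 13.60 years.
Leg 2: speed unknown; τ_2 = 57.75/γ_2.
Leg 3: γ = 6.91; τ_3 = 68.33/6.910 = 9.889 years.
Total proper time: 13.60 + τ_2 + 9.889 = 73.37, so τ_2 = 73.37 − 23.49 = 49.88 years.
γ_2 = 57.75/49.88 = 1.158; β = √(1 − 1/γ²) = √0.2539.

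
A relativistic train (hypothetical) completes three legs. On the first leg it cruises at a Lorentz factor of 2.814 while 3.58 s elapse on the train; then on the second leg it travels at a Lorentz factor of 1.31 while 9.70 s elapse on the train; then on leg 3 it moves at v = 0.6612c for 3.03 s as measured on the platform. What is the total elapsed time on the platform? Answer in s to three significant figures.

Δt = 25.8 s

Leg 1: γ = 2.814; Δt_1 = 2.814 × 3.58 = 10.07 s.
Leg 2: γ = 1.31; Δt_2 = 1.310 × 9.70 = 12.71 s.
Leg 3: 3.03 s is already measured on the platform.
Total: 10.07 + 12.71 + 3.030 s.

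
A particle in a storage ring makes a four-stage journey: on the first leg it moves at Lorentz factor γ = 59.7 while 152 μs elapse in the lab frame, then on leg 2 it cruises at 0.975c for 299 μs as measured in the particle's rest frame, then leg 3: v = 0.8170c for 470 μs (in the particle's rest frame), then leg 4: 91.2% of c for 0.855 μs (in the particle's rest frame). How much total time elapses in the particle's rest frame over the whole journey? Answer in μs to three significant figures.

τ = 772 μs

Leg 1: γ = 59.7; τ_1 = 152/59.70 = 2.546 μs.
Leg 2: 299 μs is already measured in the particle's rest frame.
Leg 3: 470 μs is already measured in the particle's rest frame.
Leg 4: 0.855 μs is already measured in the particle's rest frame.
Total: 2.546 + 299.0 + 470.0 + 0.8550 μs.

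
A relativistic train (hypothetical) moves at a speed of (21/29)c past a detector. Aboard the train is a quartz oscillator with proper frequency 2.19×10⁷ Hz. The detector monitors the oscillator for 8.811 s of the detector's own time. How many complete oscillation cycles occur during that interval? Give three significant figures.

γ = 1/√(1 − (21/29)²) = 29/20 = 1.450
During 8.811 s of lab time, the oscillator's proper time advances by τ = Δt/γ = 8.811/1.450 = 6.077 s = 6.077×10⁰ s.
N = f × τ = 2.19×10⁷ × 6.077×10⁰ = 1.331×10⁸.

N = 1.33×10⁸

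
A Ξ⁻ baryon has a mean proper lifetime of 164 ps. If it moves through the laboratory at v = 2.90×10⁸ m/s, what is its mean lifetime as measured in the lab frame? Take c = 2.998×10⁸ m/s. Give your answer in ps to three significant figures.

β = 2.90×10⁸/2.998×10⁸ = 0.9673; γ = 1/√(1 − 0.9673²) = 3.943
The rest-frame lifetime is the proper time; the lab measures the dilated interval Δt = γτ₀ = 3.943 × 164 ps.

Δt = 647 ps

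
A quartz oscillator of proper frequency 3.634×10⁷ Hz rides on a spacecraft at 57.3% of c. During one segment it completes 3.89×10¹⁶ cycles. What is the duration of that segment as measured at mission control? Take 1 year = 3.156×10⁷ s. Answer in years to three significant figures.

Δt = 41.4 years

β = 0.573; γ = 1/√(1 − 0.573²) = 1/√0.6717 = 1.220
Proper time for N cycles: τ = N/f = 3.89×10¹⁶/(3.634×10⁷) = 1.070×10⁹ s = 33.92 years.
Lab-frame duration Δt = γτ = 1.220 × 33.92 = 41.39 years.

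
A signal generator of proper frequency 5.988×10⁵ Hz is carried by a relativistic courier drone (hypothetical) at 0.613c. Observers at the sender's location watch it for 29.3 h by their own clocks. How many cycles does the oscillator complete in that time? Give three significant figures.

N = 4.99×10¹⁰

γ = 1/√(1 − 0.613²) = 1/√0.6242 = 1.266
During 29.3 h of lab time, the oscillator's proper time advances by τ = Δt/γ = 29.3/1.266 = 23.15 h = 8.334×10⁴ s.
N = f × τ = 5.988×10⁵ × 8.334×10⁴ = 4.990×10¹⁰.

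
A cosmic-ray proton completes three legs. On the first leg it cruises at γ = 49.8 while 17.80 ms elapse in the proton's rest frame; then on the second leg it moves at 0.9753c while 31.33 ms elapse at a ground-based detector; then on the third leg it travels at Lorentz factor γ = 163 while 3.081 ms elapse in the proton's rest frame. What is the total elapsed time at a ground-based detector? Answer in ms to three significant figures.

Leg 1: γ = 49.8; Δt_1 = 49.80 × 17.80 = 886.4 ms.
Leg 2: 31.33 ms is already measured at a ground-based detector.
Leg 3: γ = 163; Δt_3 = 163.0 × 3.081 = 502.2 ms.
Total: 886.4 + 31.33 + 502.2 ms.

Δt = 1420 ms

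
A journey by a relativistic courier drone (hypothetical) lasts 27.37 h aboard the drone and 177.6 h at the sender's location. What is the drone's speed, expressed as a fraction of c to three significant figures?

β = 0.988

The proper time is measured aboard the drone (both events occur at the drone's location); Δt is measured at the sender's location. γ = Δt/τ = 177.6/27.37 = 6.489.
β = √(1 − 1/γ²) = √(1 − 0.02375) = √0.9762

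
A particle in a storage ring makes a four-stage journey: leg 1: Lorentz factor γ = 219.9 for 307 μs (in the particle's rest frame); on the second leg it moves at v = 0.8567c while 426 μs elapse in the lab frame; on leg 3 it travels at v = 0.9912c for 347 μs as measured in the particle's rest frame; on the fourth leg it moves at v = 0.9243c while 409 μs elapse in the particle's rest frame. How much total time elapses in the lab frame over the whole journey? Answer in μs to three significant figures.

Δt = 7.16×10⁴ μs

Leg 1: γ = 219.9; Δt_1 = 219.9 × 307 = 6.751×10⁴ μs.
Leg 2: 426 μs is already measured in the lab frame.
Leg 3: γ = 1/√(1 − 0.9912²) = 1/√0.01752 = 7.554; Δt_3 = 7.554 × 347 = 2621 μs.
Leg 4: γ = 1/√(1 − 0.9243²) = 1/√0.1457 = 2.620; Δt_4 = 2.620 × 409 = 1072 μs.
Total: 6.751×10⁴ + 426.0 + 2621 + 1072 μs.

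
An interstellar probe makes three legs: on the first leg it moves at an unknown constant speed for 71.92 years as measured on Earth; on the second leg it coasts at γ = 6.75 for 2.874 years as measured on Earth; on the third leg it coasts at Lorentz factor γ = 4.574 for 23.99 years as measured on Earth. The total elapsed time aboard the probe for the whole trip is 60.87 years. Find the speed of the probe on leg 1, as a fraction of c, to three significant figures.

Leg 1: speed unknown; τ_1 = 71.92/γ_1.
Leg 2: γ = 6.75; τ_2 = 2.874/6.750 = 0.4258 years.
Leg 3: γ = 4.574; τ_3 = 23.99/4.574 = 5.245 years.
Total proper time: τ_1 + 0.4258 + 5.245 = 60.87, so τ_1 = 60.87 − 5.671 = 55.20 years.
γ_1 = 71.92/55.20 = 1.303; β = √(1 − 1/γ²) = √0.4109.

β = 0.641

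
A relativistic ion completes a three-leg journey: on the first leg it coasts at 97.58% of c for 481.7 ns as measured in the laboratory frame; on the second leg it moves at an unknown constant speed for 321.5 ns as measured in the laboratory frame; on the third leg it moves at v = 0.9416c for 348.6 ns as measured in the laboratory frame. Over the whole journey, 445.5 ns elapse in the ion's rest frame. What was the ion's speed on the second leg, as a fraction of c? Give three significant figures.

Leg 1: β = 0.9758; γ = 1/√(1 − 0.9758²) = 1/√0.04781 = 4.573; τ_1 = 481.7/4.573 = 105.3 ns.
Leg 2: speed unknown; τ_2 = 321.5/γ_2.
Leg 3: γ = 1/√(1 − 0.9416²) = 1/√0.1134 = 2.970; τ_3 = 348.6/2.970 = 117.4 ns.
Total proper time: 105.3 + τ_2 + 117.4 = 445.5, so τ_2 = 445.5 − 222.7 = 222.8 ns.
γ_2 = 321.5/222.8 = 1.443; β = √(1 − 1/γ²) = √0.5198.

β = 0.721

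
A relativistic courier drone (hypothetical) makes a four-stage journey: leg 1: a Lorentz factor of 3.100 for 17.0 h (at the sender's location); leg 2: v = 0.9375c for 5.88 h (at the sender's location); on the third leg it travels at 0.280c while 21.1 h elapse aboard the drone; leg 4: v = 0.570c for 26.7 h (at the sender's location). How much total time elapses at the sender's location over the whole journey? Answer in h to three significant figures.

Leg 1: 17.0 h is already measured at the sender's location.
Leg 2: 5.88 h is already measured at the sender's location.
Leg 3: γ = 1/√(1 − 0.280²) = 25/24 ≈ 1.042; Δt_3 = 1.042 × 21.1 = 21.98 h.
Leg 4: 26.7 h is already measured at the sender's location.
Total: 17.00 + 5.880 + 21.98 + 26.70 h.

Δt = 71.6 h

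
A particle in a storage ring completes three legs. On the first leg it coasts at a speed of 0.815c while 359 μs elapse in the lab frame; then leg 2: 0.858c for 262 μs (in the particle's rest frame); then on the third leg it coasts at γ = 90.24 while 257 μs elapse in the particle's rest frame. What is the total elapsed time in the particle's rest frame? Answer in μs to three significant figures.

τ = 727 μs

Leg 1: γ = 1/√(1 − 0.815²) = 1/√0.3358 = 1.726; τ_1 = 359/1.726 = 208.0 μs.
Leg 2: 262 μs is already measured in the particle's rest frame.
Leg 3: 257 μs is already measured in the particle's rest frame.
Total: 208.0 + 262.0 + 257.0 μs.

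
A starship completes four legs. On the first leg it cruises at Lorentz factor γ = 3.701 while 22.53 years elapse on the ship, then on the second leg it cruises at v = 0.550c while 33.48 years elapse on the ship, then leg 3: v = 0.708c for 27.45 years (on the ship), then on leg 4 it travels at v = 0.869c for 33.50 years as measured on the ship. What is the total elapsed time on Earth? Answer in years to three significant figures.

Δt = 230 years

Leg 1: γ = 3.701; Δt_1 = 3.701 × 22.53 = 83.38 years.
Leg 2: γ = 1/√(1 − 0.550²) = 1/√0.6975 = 1.197; Δt_2 = 1.197 × 33.48 = 40.09 years.
Leg 3: γ = 1/√(1 − 0.708²) = 1/√0.4987 = 1.416; Δt_3 = 1.416 × 27.45 = 38.87 years.
Leg 4: γ = 1/√(1 − 0.869²) = 1/√0.2448 = 2.021; Δt_4 = 2.021 × 33.50 = 67.70 years.
Total: 83.38 + 40.09 + 38.87 + 67.70 years.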